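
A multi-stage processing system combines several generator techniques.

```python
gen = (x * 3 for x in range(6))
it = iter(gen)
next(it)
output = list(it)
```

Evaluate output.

Step 1: Generator produces [0, 3, 6, 9, 12, 15].
Step 2: next(it) consumes first element (0).
Step 3: list(it) collects remaining: [3, 6, 9, 12, 15].
Therefore output = [3, 6, 9, 12, 15].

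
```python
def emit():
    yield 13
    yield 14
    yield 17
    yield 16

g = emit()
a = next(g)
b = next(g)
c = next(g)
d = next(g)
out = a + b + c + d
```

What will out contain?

Step 1: Create generator and consume all values:
  a = next(g) = 13
  b = next(g) = 14
  c = next(g) = 17
  d = next(g) = 16
Step 2: out = 13 + 14 + 17 + 16 = 60.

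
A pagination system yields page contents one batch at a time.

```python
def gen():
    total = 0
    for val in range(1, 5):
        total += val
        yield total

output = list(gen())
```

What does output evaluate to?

Step 1: Generator accumulates running sum:
  val=1: total = 1, yield 1
  val=2: total = 3, yield 3
  val=3: total = 6, yield 6
  val=4: total = 10, yield 10
Therefore output = [1, 3, 6, 10].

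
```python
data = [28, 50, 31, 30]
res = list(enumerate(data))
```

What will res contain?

Step 1: enumerate pairs each element with its index:
  (0, 28)
  (1, 50)
  (2, 31)
  (3, 30)
Therefore res = [(0, 28), (1, 50), (2, 31), (3, 30)].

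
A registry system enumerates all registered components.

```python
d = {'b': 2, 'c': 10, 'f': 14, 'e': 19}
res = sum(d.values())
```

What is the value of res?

Step 1: d.values() = [2, 10, 14, 19].
Step 2: sum = 45.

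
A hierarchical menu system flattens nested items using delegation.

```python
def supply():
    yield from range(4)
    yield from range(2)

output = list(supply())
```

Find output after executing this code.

Step 1: Trace yields in order:
  yield 0
  yield 1
  yield 2
  yield 3
  yield 0
  yield 1
Therefore output = [0, 1, 2, 3, 0, 1].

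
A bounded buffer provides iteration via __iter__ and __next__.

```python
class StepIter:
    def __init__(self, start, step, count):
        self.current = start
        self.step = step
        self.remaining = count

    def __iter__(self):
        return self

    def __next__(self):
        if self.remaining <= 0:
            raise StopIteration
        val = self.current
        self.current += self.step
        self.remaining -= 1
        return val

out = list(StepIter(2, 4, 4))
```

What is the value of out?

Step 1: StepIter starts at 2, increments by 4, for 4 steps:
  Yield 2, then current += 4
  Yield 6, then current += 4
  Yield 10, then current += 4
  Yield 14, then current += 4
Therefore out = [2, 6, 10, 14].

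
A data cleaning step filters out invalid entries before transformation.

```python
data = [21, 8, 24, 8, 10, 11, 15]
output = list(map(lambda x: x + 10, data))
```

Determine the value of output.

Step 1: Apply lambda x: x + 10 to each element:
  21 -> 31
  8 -> 18
  24 -> 34
  8 -> 18
  10 -> 20
  11 -> 21
  15 -> 25
Therefore output = [31, 18, 34, 18, 20, 21, 25].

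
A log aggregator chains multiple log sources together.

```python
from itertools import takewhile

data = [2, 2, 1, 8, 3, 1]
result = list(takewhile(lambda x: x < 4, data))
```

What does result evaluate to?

Step 1: takewhile stops at first element >= 4:
  2 < 4: take
  2 < 4: take
  1 < 4: take
  8 >= 4: stop
Therefore result = [2, 2, 1].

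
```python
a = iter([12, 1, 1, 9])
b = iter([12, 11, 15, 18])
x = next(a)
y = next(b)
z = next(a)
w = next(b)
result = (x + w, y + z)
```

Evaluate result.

Step 1: a iterates [12, 1, 1, 9], b iterates [12, 11, 15, 18].
Step 2: x = next(a) = 12, y = next(b) = 12.
Step 3: z = next(a) = 1, w = next(b) = 11.
Step 4: result = (12 + 11, 12 + 1) = (23, 13).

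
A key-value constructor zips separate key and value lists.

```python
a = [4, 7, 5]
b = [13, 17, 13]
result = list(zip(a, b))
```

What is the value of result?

Step 1: zip pairs elements at same index:
  Index 0: (4, 13)
  Index 1: (7, 17)
  Index 2: (5, 13)
Therefore result = [(4, 13), (7, 17), (5, 13)].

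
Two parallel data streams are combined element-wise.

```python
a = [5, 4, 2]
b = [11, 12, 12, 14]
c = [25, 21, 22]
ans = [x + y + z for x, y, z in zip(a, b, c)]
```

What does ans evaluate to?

Step 1: zip three lists (truncates to shortest, len=3):
  5 + 11 + 25 = 41
  4 + 12 + 21 = 37
  2 + 12 + 22 = 36
Therefore ans = [41, 37, 36].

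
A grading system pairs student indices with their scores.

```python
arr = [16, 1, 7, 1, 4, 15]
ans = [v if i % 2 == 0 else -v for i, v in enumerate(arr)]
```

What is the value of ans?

Step 1: For each (i, v), keep v if i is even, negate if odd:
  i=0 (even): keep 16
  i=1 (odd): negate to -1
  i=2 (even): keep 7
  i=3 (odd): negate to -1
  i=4 (even): keep 4
  i=5 (odd): negate to -15
Therefore ans = [16, -1, 7, -1, 4, -15].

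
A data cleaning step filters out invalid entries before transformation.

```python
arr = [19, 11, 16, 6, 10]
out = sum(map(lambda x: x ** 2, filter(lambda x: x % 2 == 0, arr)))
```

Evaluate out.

Step 1: Filter even numbers from [19, 11, 16, 6, 10]: [16, 6, 10]
Step 2: Square each: [256, 36, 100]
Step 3: Sum = 392.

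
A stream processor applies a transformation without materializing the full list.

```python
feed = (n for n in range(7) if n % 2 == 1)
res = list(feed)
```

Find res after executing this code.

Step 1: Filter range(7) keeping only odd values:
  n=0: even, excluded
  n=1: odd, included
  n=2: even, excluded
  n=3: odd, included
  n=4: even, excluded
  n=5: odd, included
  n=6: even, excluded
Therefore res = [1, 3, 5].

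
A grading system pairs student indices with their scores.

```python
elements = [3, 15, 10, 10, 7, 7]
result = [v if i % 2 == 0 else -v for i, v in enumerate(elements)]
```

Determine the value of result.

Step 1: For each (i, v), keep v if i is even, negate if odd:
  i=0 (even): keep 3
  i=1 (odd): negate to -15
  i=2 (even): keep 10
  i=3 (odd): negate to -10
  i=4 (even): keep 7
  i=5 (odd): negate to -7
Therefore result = [3, -15, 10, -10, 7, -7].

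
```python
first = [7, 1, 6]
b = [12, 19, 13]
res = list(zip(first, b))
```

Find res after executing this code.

Step 1: zip pairs elements at same index:
  Index 0: (7, 12)
  Index 1: (1, 19)
  Index 2: (6, 13)
Therefore res = [(7, 12), (1, 19), (6, 13)].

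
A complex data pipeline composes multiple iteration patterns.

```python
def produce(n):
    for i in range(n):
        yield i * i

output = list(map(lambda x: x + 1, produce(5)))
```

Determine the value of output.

Step 1: produce(5) yields squares: [0, 1, 4, 9, 16].
Step 2: map adds 1 to each: [1, 2, 5, 10, 17].
Therefore output = [1, 2, 5, 10, 17].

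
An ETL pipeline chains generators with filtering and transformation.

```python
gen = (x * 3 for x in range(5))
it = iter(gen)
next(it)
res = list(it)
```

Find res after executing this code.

Step 1: Generator produces [0, 3, 6, 9, 12].
Step 2: next(it) consumes first element (0).
Step 3: list(it) collects remaining: [3, 6, 9, 12].
Therefore res = [3, 6, 9, 12].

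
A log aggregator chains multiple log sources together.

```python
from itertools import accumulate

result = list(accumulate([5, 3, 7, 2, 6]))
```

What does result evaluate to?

Step 1: accumulate computes running sums:
  + 5 = 5
  + 3 = 8
  + 7 = 15
  + 2 = 17
  + 6 = 23
Therefore result = [5, 8, 15, 17, 23].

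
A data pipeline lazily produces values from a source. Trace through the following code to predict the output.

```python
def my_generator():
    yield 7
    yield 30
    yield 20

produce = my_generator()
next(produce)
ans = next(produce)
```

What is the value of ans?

Step 1: my_generator() creates a generator.
Step 2: next(produce) yields 7 (consumed and discarded).
Step 3: next(produce) yields 30, assigned to ans.
Therefore ans = 30.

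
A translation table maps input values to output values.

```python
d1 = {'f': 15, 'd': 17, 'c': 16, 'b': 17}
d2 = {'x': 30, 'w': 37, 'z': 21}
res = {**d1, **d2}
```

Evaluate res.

Step 1: Merge d1 and d2 (d2 values override on key conflicts).
Step 2: d1 has keys ['f', 'd', 'c', 'b'], d2 has keys ['x', 'w', 'z'].
Therefore res = {'f': 15, 'd': 17, 'c': 16, 'b': 17, 'x': 30, 'w': 37, 'z': 21}.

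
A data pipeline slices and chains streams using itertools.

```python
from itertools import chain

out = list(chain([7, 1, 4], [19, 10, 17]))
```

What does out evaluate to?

Step 1: chain() concatenates iterables: [7, 1, 4] + [19, 10, 17].
Therefore out = [7, 1, 4, 19, 10, 17].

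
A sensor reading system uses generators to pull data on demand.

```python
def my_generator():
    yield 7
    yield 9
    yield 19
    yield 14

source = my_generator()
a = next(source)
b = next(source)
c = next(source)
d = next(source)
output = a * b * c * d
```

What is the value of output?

Step 1: Create generator and consume all values:
  a = next(source) = 7
  b = next(source) = 9
  c = next(source) = 19
  d = next(source) = 14
Step 2: output = 7 * 9 * 19 * 14 = 16758.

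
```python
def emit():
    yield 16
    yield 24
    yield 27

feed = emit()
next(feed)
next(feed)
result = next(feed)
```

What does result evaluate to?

Step 1: emit() creates a generator.
Step 2: next(feed) yields 16 (consumed and discarded).
Step 3: next(feed) yields 24 (consumed and discarded).
Step 4: next(feed) yields 27, assigned to result.
Therefore result = 27.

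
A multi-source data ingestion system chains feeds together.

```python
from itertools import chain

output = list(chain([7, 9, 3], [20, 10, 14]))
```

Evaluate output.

Step 1: chain() concatenates iterables: [7, 9, 3] + [20, 10, 14].
Therefore output = [7, 9, 3, 20, 10, 14].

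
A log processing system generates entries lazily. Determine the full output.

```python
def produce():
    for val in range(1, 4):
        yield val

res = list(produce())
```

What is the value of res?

Step 1: The generator yields each value from range(1, 4).
Step 2: list() consumes all yields: [1, 2, 3].
Therefore res = [1, 2, 3].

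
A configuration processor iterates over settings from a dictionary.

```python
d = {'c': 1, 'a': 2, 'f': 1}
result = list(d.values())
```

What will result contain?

Step 1: d.values() returns the dictionary values in insertion order.
Therefore result = [1, 2, 1].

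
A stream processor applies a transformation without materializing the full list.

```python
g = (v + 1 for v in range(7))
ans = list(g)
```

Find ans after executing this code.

Step 1: For each v in range(7), compute v+1:
  v=0: 0+1 = 1
  v=1: 1+1 = 2
  v=2: 2+1 = 3
  v=3: 3+1 = 4
  v=4: 4+1 = 5
  v=5: 5+1 = 6
  v=6: 6+1 = 7
Therefore ans = [1, 2, 3, 4, 5, 6, 7].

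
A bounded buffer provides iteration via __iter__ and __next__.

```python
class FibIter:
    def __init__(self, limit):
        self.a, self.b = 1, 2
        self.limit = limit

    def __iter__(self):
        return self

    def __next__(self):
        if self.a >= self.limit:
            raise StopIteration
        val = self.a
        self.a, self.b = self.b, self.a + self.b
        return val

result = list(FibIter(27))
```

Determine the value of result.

Step 1: Fibonacci-like sequence (a=1, b=2) until >= 27:
  Yield 1, then a,b = 2,3
  Yield 2, then a,b = 3,5
  Yield 3, then a,b = 5,8
  Yield 5, then a,b = 8,13
  Yield 8, then a,b = 13,21
  Yield 13, then a,b = 21,34
  Yield 21, then a,b = 34,55
Step 2: 34 >= 27, stop.
Therefore result = [1, 2, 3, 5, 8, 13, 21].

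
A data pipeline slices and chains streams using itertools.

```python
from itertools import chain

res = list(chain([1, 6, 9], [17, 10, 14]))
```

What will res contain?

Step 1: chain() concatenates iterables: [1, 6, 9] + [17, 10, 14].
Therefore res = [1, 6, 9, 17, 10, 14].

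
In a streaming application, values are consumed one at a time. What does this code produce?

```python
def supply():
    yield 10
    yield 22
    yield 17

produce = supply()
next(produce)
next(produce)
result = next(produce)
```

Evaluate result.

Step 1: supply() creates a generator.
Step 2: next(produce) yields 10 (consumed and discarded).
Step 3: next(produce) yields 22 (consumed and discarded).
Step 4: next(produce) yields 17, assigned to result.
Therefore result = 17.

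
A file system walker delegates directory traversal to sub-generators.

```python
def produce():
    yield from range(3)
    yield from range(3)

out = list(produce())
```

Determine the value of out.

Step 1: Trace yields in order:
  yield 0
  yield 1
  yield 2
  yield 0
  yield 1
  yield 2
Therefore out = [0, 1, 2, 0, 1, 2].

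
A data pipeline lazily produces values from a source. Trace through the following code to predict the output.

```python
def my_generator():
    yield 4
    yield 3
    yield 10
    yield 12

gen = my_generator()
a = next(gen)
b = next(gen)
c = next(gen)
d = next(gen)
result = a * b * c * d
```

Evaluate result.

Step 1: Create generator and consume all values:
  a = next(gen) = 4
  b = next(gen) = 3
  c = next(gen) = 10
  d = next(gen) = 12
Step 2: result = 4 * 3 * 10 * 12 = 1440.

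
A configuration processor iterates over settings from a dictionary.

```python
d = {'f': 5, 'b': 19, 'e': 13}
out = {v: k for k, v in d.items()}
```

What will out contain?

Step 1: Invert dict (swap keys and values):
  'f': 5 -> 5: 'f'
  'b': 19 -> 19: 'b'
  'e': 13 -> 13: 'e'
Therefore out = {5: 'f', 19: 'b', 13: 'e'}.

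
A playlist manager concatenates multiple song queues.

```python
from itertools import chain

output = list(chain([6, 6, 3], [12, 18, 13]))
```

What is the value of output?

Step 1: chain() concatenates iterables: [6, 6, 3] + [12, 18, 13].
Therefore output = [6, 6, 3, 12, 18, 13].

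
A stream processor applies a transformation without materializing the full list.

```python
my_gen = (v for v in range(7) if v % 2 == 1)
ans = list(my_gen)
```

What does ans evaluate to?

Step 1: Filter range(7) keeping only odd values:
  v=0: even, excluded
  v=1: odd, included
  v=2: even, excluded
  v=3: odd, included
  v=4: even, excluded
  v=5: odd, included
  v=6: even, excluded
Therefore ans = [1, 3, 5].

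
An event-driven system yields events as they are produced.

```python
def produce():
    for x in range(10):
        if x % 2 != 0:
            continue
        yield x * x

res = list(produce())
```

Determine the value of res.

Step 1: Only yield x**2 when x is divisible by 2:
  x=0: 0 % 2 == 0, yield 0**2 = 0
  x=2: 2 % 2 == 0, yield 2**2 = 4
  x=4: 4 % 2 == 0, yield 4**2 = 16
  x=6: 6 % 2 == 0, yield 6**2 = 36
  x=8: 8 % 2 == 0, yield 8**2 = 64
Therefore res = [0, 4, 16, 36, 64].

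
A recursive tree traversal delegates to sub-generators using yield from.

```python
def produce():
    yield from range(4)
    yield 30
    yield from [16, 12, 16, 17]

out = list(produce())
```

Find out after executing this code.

Step 1: Trace yields in order:
  yield 0
  yield 1
  yield 2
  yield 3
  yield 30
  yield 16
  yield 12
  yield 16
  yield 17
Therefore out = [0, 1, 2, 3, 30, 16, 12, 16, 17].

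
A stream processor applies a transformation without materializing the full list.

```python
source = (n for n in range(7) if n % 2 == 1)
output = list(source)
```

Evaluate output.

Step 1: Filter range(7) keeping only odd values:
  n=0: even, excluded
  n=1: odd, included
  n=2: even, excluded
  n=3: odd, included
  n=4: even, excluded
  n=5: odd, included
  n=6: even, excluded
Therefore output = [1, 3, 5].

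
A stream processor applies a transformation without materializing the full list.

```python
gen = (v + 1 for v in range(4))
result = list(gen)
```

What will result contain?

Step 1: For each v in range(4), compute v+1:
  v=0: 0+1 = 1
  v=1: 1+1 = 2
  v=2: 2+1 = 3
  v=3: 3+1 = 4
Therefore result = [1, 2, 3, 4].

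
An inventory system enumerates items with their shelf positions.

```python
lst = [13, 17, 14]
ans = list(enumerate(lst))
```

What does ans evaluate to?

Step 1: enumerate pairs each element with its index:
  (0, 13)
  (1, 17)
  (2, 14)
Therefore ans = [(0, 13), (1, 17), (2, 14)].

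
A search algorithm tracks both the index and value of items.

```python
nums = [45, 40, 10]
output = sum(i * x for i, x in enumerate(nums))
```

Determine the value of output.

Step 1: Compute i * x for each (i, x) in enumerate([45, 40, 10]):
  i=0, x=45: 0*45 = 0
  i=1, x=40: 1*40 = 40
  i=2, x=10: 2*10 = 20
Step 2: sum = 0 + 40 + 20 = 60.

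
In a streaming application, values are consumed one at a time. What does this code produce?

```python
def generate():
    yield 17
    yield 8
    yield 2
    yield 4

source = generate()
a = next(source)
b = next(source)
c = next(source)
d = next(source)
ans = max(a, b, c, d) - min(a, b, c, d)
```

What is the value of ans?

Step 1: Create generator and consume all values:
  a = next(source) = 17
  b = next(source) = 8
  c = next(source) = 2
  d = next(source) = 4
Step 2: max = 17, min = 2, ans = 17 - 2 = 15.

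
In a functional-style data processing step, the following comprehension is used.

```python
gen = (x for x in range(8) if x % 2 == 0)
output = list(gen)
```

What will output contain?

Step 1: Filter range(8) keeping only even values:
  x=0: even, included
  x=1: odd, excluded
  x=2: even, included
  x=3: odd, excluded
  x=4: even, included
  x=5: odd, excluded
  x=6: even, included
  x=7: odd, excluded
Therefore output = [0, 2, 4, 6].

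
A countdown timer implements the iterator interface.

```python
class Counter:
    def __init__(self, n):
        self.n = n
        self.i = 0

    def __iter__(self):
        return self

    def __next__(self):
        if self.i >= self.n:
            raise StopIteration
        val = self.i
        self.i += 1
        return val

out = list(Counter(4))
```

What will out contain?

Step 1: Counter(4) creates an iterator counting 0 to 3.
Step 2: list() consumes all values: [0, 1, 2, 3].
Therefore out = [0, 1, 2, 3].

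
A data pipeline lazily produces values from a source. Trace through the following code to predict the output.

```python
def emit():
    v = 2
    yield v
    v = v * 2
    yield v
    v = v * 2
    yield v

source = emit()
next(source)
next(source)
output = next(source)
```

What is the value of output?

Step 1: Trace through generator execution:
  Yield 1: v starts at 2, yield 2
  Yield 2: v = 2 * 2 = 4, yield 4
  Yield 3: v = 4 * 2 = 8, yield 8
Step 2: First next() gets 2, second next() gets the second value, third next() yields 8.
Therefore output = 8.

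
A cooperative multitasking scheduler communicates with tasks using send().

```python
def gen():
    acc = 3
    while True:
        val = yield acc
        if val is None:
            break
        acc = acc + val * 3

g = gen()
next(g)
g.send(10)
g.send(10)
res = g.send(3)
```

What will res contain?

Step 1: next() -> yield acc=3.
Step 2: send(10) -> val=10, acc = 3 + 10*3 = 33, yield 33.
Step 3: send(10) -> val=10, acc = 33 + 10*3 = 63, yield 63.
Step 4: send(3) -> val=3, acc = 63 + 3*3 = 72, yield 72.
Therefore res = 72.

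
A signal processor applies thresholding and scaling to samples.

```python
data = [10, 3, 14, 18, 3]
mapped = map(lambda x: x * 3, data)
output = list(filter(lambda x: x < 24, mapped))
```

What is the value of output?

Step 1: Map x * 3:
  10 -> 30
  3 -> 9
  14 -> 42
  18 -> 54
  3 -> 9
Step 2: Filter for < 24:
  30: removed
  9: kept
  42: removed
  54: removed
  9: kept
Therefore output = [9, 9].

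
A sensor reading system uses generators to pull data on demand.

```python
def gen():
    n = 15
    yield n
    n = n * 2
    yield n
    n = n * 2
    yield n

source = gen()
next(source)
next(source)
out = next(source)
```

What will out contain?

Step 1: Trace through generator execution:
  Yield 1: n starts at 15, yield 15
  Yield 2: n = 15 * 2 = 30, yield 30
  Yield 3: n = 30 * 2 = 60, yield 60
Step 2: First next() gets 15, second next() gets the second value, third next() yields 60.
Therefore out = 60.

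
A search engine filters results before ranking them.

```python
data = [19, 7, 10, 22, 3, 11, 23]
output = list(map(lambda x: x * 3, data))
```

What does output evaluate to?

Step 1: Apply lambda x: x * 3 to each element:
  19 -> 57
  7 -> 21
  10 -> 30
  22 -> 66
  3 -> 9
  11 -> 33
  23 -> 69
Therefore output = [57, 21, 30, 66, 9, 33, 69].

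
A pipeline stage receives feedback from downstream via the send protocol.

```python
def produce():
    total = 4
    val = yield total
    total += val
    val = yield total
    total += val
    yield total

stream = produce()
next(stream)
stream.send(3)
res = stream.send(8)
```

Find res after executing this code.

Step 1: next() -> yield total=4.
Step 2: send(3) -> val=3, total = 4+3 = 7, yield 7.
Step 3: send(8) -> val=8, total = 7+8 = 15, yield 15.
Therefore res = 15.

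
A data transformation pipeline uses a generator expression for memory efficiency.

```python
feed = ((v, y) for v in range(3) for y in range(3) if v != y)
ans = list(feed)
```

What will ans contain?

Step 1: Nested generator over range(3) x range(3) where v != y:
  (0, 0): excluded (v == y)
  (0, 1): included
  (0, 2): included
  (1, 0): included
  (1, 1): excluded (v == y)
  (1, 2): included
  (2, 0): included
  (2, 1): included
  (2, 2): excluded (v == y)
Therefore ans = [(0, 1), (0, 2), (1, 0), (1, 2), (2, 0), (2, 1)].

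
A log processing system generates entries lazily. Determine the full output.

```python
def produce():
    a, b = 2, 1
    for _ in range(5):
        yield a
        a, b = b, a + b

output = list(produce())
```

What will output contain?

Step 1: Fibonacci-like sequence starting with a=2, b=1:
  Iteration 1: yield a=2, then a,b = 1,3
  Iteration 2: yield a=1, then a,b = 3,4
  Iteration 3: yield a=3, then a,b = 4,7
  Iteration 4: yield a=4, then a,b = 7,11
  Iteration 5: yield a=7, then a,b = 11,18
Therefore output = [2, 1, 3, 4, 7].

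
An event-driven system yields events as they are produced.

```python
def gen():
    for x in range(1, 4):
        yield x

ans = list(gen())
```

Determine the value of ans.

Step 1: The generator yields each value from range(1, 4).
Step 2: list() consumes all yields: [1, 2, 3].
Therefore ans = [1, 2, 3].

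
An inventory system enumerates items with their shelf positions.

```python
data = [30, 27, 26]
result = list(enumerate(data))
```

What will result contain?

Step 1: enumerate pairs each element with its index:
  (0, 30)
  (1, 27)
  (2, 26)
Therefore result = [(0, 30), (1, 27), (2, 26)].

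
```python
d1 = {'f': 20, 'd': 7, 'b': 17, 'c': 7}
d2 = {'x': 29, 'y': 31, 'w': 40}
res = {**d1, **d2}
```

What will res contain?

Step 1: Merge d1 and d2 (d2 values override on key conflicts).
Step 2: d1 has keys ['f', 'd', 'b', 'c'], d2 has keys ['x', 'y', 'w'].
Therefore res = {'f': 20, 'd': 7, 'b': 17, 'c': 7, 'x': 29, 'y': 31, 'w': 40}.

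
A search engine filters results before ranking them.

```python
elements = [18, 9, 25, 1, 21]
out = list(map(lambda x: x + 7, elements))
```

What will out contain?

Step 1: Apply lambda x: x + 7 to each element:
  18 -> 25
  9 -> 16
  25 -> 32
  1 -> 8
  21 -> 28
Therefore out = [25, 16, 32, 8, 28].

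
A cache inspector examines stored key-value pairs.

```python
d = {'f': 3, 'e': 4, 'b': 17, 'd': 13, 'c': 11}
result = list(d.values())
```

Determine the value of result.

Step 1: d.values() returns the dictionary values in insertion order.
Therefore result = [3, 4, 17, 13, 11].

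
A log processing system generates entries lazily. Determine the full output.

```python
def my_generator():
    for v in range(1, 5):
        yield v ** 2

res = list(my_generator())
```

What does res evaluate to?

Step 1: For each v in range(1, 5), yield v**2:
  v=1: yield 1**2 = 1
  v=2: yield 2**2 = 4
  v=3: yield 3**2 = 9
  v=4: yield 4**2 = 16
Therefore res = [1, 4, 9, 16].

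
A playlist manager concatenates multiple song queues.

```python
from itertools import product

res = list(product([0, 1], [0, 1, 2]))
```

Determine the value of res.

Step 1: product([0, 1], [0, 1, 2]) gives all pairs:
  (0, 0)
  (0, 1)
  (0, 2)
  (1, 0)
  (1, 1)
  (1, 2)
Therefore res = [(0, 0), (0, 1), (0, 2), (1, 0), (1, 1), (1, 2)].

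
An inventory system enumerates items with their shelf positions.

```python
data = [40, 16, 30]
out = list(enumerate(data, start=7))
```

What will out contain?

Step 1: enumerate with start=7:
  (7, 40)
  (8, 16)
  (9, 30)
Therefore out = [(7, 40), (8, 16), (9, 30)].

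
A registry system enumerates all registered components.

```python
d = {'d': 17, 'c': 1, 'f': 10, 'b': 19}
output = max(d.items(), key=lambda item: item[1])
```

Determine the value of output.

Step 1: Find item with maximum value:
  ('d', 17)
  ('c', 1)
  ('f', 10)
  ('b', 19)
Step 2: Maximum value is 19 at key 'b'.
Therefore output = ('b', 19).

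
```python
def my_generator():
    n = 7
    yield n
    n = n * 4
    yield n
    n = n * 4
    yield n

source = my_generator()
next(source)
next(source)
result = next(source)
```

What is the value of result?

Step 1: Trace through generator execution:
  Yield 1: n starts at 7, yield 7
  Yield 2: n = 7 * 4 = 28, yield 28
  Yield 3: n = 28 * 4 = 112, yield 112
Step 2: First next() gets 7, second next() gets the second value, third next() yields 112.
Therefore result = 112.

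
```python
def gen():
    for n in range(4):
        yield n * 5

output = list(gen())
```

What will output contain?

Step 1: For each n in range(4), yield n * 5:
  n=0: yield 0 * 5 = 0
  n=1: yield 1 * 5 = 5
  n=2: yield 2 * 5 = 10
  n=3: yield 3 * 5 = 15
Therefore output = [0, 5, 10, 15].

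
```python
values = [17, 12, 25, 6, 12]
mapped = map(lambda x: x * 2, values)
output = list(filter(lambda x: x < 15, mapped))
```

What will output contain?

Step 1: Map x * 2:
  17 -> 34
  12 -> 24
  25 -> 50
  6 -> 12
  12 -> 24
Step 2: Filter for < 15:
  34: removed
  24: removed
  50: removed
  12: kept
  24: removed
Therefore output = [12].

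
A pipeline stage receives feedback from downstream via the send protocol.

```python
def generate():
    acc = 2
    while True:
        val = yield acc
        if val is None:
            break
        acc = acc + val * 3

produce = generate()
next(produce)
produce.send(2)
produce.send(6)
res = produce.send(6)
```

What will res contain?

Step 1: next() -> yield acc=2.
Step 2: send(2) -> val=2, acc = 2 + 2*3 = 8, yield 8.
Step 3: send(6) -> val=6, acc = 8 + 6*3 = 26, yield 26.
Step 4: send(6) -> val=6, acc = 26 + 6*3 = 44, yield 44.
Therefore res = 44.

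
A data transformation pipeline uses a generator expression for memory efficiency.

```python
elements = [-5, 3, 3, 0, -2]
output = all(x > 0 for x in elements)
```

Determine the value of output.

Step 1: Check x > 0 for each element in [-5, 3, 3, 0, -2]:
  -5 > 0: False
  3 > 0: True
  3 > 0: True
  0 > 0: False
  -2 > 0: False
Step 2: all() returns False.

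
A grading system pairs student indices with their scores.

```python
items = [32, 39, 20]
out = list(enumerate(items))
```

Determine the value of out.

Step 1: enumerate pairs each element with its index:
  (0, 32)
  (1, 39)
  (2, 20)
Therefore out = [(0, 32), (1, 39), (2, 20)].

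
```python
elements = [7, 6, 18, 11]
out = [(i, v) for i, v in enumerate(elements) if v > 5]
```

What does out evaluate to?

Step 1: Filter enumerate([7, 6, 18, 11]) keeping v > 5:
  (0, 7): 7 > 5, included
  (1, 6): 6 > 5, included
  (2, 18): 18 > 5, included
  (3, 11): 11 > 5, included
Therefore out = [(0, 7), (1, 6), (2, 18), (3, 11)].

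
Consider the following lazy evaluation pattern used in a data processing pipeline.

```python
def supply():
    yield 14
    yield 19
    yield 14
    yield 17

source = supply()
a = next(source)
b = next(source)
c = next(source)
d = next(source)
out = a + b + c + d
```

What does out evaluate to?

Step 1: Create generator and consume all values:
  a = next(source) = 14
  b = next(source) = 19
  c = next(source) = 14
  d = next(source) = 17
Step 2: out = 14 + 19 + 14 + 17 = 64.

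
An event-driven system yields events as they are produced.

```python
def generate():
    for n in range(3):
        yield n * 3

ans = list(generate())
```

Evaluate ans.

Step 1: For each n in range(3), yield n * 3:
  n=0: yield 0 * 3 = 0
  n=1: yield 1 * 3 = 3
  n=2: yield 2 * 3 = 6
Therefore ans = [0, 3, 6].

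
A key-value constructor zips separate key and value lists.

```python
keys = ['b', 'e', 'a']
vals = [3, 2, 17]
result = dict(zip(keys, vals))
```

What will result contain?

Step 1: zip pairs keys with values:
  'b' -> 3
  'e' -> 2
  'a' -> 17
Therefore result = {'b': 3, 'e': 2, 'a': 17}.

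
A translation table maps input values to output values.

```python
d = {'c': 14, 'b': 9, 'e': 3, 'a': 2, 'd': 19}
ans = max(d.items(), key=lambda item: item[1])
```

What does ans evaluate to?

Step 1: Find item with maximum value:
  ('c', 14)
  ('b', 9)
  ('e', 3)
  ('a', 2)
  ('d', 19)
Step 2: Maximum value is 19 at key 'd'.
Therefore ans = ('d', 19).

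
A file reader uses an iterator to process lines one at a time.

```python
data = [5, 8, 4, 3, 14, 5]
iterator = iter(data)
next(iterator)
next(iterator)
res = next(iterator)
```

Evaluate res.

Step 1: Create iterator over [5, 8, 4, 3, 14, 5].
Step 2: next() consumes 5.
Step 3: next() consumes 8.
Step 4: next() returns 4.
Therefore res = 4.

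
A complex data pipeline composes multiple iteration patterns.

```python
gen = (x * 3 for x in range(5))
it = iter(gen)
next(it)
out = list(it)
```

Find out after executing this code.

Step 1: Generator produces [0, 3, 6, 9, 12].
Step 2: next(it) consumes first element (0).
Step 3: list(it) collects remaining: [3, 6, 9, 12].
Therefore out = [3, 6, 9, 12].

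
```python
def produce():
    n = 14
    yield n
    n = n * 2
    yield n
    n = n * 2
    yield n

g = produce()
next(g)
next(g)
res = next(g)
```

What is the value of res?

Step 1: Trace through generator execution:
  Yield 1: n starts at 14, yield 14
  Yield 2: n = 14 * 2 = 28, yield 28
  Yield 3: n = 28 * 2 = 56, yield 56
Step 2: First next() gets 14, second next() gets the second value, third next() yields 56.
Therefore res = 56.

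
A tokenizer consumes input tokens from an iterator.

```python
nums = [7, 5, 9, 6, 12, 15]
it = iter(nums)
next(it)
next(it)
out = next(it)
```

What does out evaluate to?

Step 1: Create iterator over [7, 5, 9, 6, 12, 15].
Step 2: next() consumes 7.
Step 3: next() consumes 5.
Step 4: next() returns 9.
Therefore out = 9.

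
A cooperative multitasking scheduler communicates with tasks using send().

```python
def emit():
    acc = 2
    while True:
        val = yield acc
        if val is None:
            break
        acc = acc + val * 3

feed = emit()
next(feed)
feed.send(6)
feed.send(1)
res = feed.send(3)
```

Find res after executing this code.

Step 1: next() -> yield acc=2.
Step 2: send(6) -> val=6, acc = 2 + 6*3 = 20, yield 20.
Step 3: send(1) -> val=1, acc = 20 + 1*3 = 23, yield 23.
Step 4: send(3) -> val=3, acc = 23 + 3*3 = 32, yield 32.
Therefore res = 32.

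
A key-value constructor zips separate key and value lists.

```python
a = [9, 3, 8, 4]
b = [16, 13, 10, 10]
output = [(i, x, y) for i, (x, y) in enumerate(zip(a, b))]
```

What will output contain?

Step 1: enumerate(zip(a, b)) gives index with paired elements:
  i=0: (9, 16)
  i=1: (3, 13)
  i=2: (8, 10)
  i=3: (4, 10)
Therefore output = [(0, 9, 16), (1, 3, 13), (2, 8, 10), (3, 4, 10)].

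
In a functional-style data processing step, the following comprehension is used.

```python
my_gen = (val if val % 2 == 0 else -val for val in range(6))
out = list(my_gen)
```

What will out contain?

Step 1: For each val in range(6), yield val if even, else -val:
  val=0: even, yield 0
  val=1: odd, yield -1
  val=2: even, yield 2
  val=3: odd, yield -3
  val=4: even, yield 4
  val=5: odd, yield -5
Therefore out = [0, -1, 2, -3, 4, -5].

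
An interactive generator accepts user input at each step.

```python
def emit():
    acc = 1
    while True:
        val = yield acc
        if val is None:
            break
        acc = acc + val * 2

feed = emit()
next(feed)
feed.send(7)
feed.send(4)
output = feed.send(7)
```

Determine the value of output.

Step 1: next() -> yield acc=1.
Step 2: send(7) -> val=7, acc = 1 + 7*2 = 15, yield 15.
Step 3: send(4) -> val=4, acc = 15 + 4*2 = 23, yield 23.
Step 4: send(7) -> val=7, acc = 23 + 7*2 = 37, yield 37.
Therefore output = 37.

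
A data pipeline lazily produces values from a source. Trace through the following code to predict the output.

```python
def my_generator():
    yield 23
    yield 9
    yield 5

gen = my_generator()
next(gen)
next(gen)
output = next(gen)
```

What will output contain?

Step 1: my_generator() creates a generator.
Step 2: next(gen) yields 23 (consumed and discarded).
Step 3: next(gen) yields 9 (consumed and discarded).
Step 4: next(gen) yields 5, assigned to output.
Therefore output = 5.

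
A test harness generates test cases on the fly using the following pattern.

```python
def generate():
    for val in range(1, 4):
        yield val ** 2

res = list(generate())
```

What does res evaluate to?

Step 1: For each val in range(1, 4), yield val**2:
  val=1: yield 1**2 = 1
  val=2: yield 2**2 = 4
  val=3: yield 3**2 = 9
Therefore res = [1, 4, 9].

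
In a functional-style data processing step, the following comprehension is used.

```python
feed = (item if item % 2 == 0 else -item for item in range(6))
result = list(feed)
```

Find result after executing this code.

Step 1: For each item in range(6), yield item if even, else -item:
  item=0: even, yield 0
  item=1: odd, yield -1
  item=2: even, yield 2
  item=3: odd, yield -3
  item=4: even, yield 4
  item=5: odd, yield -5
Therefore result = [0, -1, 2, -3, 4, -5].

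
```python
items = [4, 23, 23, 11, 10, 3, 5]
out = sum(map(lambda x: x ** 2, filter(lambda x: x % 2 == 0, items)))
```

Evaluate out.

Step 1: Filter even numbers from [4, 23, 23, 11, 10, 3, 5]: [4, 10]
Step 2: Square each: [16, 100]
Step 3: Sum = 116.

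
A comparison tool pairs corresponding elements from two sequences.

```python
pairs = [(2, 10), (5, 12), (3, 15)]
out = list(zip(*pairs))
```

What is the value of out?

Step 1: zip(*pairs) transposes: unzips [(2, 10), (5, 12), (3, 15)] into separate sequences.
Step 2: First elements: (2, 5, 3), second elements: (10, 12, 15).
Therefore out = [(2, 5, 3), (10, 12, 15)].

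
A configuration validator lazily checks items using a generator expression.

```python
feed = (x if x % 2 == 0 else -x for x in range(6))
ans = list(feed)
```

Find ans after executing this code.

Step 1: For each x in range(6), yield x if even, else -x:
  x=0: even, yield 0
  x=1: odd, yield -1
  x=2: even, yield 2
  x=3: odd, yield -3
  x=4: even, yield 4
  x=5: odd, yield -5
Therefore ans = [0, -1, 2, -3, 4, -5].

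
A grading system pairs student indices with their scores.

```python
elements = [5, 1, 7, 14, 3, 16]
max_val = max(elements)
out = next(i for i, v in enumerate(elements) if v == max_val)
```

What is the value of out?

Step 1: max([5, 1, 7, 14, 3, 16]) = 16.
Step 2: Find first index where value == 16:
  Index 0: 5 != 16
  Index 1: 1 != 16
  Index 2: 7 != 16
  Index 3: 14 != 16
  Index 4: 3 != 16
  Index 5: 16 == 16, found!
Therefore out = 5.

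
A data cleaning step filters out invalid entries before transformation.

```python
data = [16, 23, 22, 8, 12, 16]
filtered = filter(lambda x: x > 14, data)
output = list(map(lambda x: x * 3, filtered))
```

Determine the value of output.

Step 1: Filter data for elements > 14:
  16: kept
  23: kept
  22: kept
  8: removed
  12: removed
  16: kept
Step 2: Map x * 3 on filtered [16, 23, 22, 16]:
  16 -> 48
  23 -> 69
  22 -> 66
  16 -> 48
Therefore output = [48, 69, 66, 48].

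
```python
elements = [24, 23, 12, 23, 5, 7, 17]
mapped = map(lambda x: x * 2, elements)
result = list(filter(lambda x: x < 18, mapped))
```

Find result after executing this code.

Step 1: Map x * 2:
  24 -> 48
  23 -> 46
  12 -> 24
  23 -> 46
  5 -> 10
  7 -> 14
  17 -> 34
Step 2: Filter for < 18:
  48: removed
  46: removed
  24: removed
  46: removed
  10: kept
  14: kept
  34: removed
Therefore result = [10, 14].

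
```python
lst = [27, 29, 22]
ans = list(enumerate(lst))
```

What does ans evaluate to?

Step 1: enumerate pairs each element with its index:
  (0, 27)
  (1, 29)
  (2, 22)
Therefore ans = [(0, 27), (1, 29), (2, 22)].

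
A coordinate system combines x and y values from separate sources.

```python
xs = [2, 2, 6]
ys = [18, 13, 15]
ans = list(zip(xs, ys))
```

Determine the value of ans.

Step 1: zip pairs elements at same index:
  Index 0: (2, 18)
  Index 1: (2, 13)
  Index 2: (6, 15)
Therefore ans = [(2, 18), (2, 13), (6, 15)].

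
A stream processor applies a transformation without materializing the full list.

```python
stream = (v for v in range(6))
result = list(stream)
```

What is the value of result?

Step 1: Generator expression iterates range(6): [0, 1, 2, 3, 4, 5].
Step 2: list() collects all values.
Therefore result = [0, 1, 2, 3, 4, 5].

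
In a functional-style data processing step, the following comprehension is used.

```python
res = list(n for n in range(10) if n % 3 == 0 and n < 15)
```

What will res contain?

Step 1: Filter range(10) where n % 3 == 0 and n < 15:
  n=0: both conditions met, included
  n=1: excluded (1 % 3 != 0)
  n=2: excluded (2 % 3 != 0)
  n=3: both conditions met, included
  n=4: excluded (4 % 3 != 0)
  n=5: excluded (5 % 3 != 0)
  n=6: both conditions met, included
  n=7: excluded (7 % 3 != 0)
  n=8: excluded (8 % 3 != 0)
  n=9: both conditions met, included
Therefore res = [0, 3, 6, 9].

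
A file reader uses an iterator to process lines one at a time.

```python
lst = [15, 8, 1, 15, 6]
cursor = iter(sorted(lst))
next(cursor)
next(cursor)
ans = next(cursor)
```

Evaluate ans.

Step 1: sorted([15, 8, 1, 15, 6]) = [1, 6, 8, 15, 15].
Step 2: Create iterator and skip 2 elements.
Step 3: next() returns 8.
Therefore ans = 8.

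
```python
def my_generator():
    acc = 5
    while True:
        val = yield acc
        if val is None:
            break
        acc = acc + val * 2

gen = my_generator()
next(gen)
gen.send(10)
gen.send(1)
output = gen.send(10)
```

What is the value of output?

Step 1: next() -> yield acc=5.
Step 2: send(10) -> val=10, acc = 5 + 10*2 = 25, yield 25.
Step 3: send(1) -> val=1, acc = 25 + 1*2 = 27, yield 27.
Step 4: send(10) -> val=10, acc = 27 + 10*2 = 47, yield 47.
Therefore output = 47.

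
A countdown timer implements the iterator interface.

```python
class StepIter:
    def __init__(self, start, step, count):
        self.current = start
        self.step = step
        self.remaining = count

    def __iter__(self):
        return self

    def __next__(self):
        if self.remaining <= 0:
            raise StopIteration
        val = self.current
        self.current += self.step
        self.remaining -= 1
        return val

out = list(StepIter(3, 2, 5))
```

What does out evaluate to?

Step 1: StepIter starts at 3, increments by 2, for 5 steps:
  Yield 3, then current += 2
  Yield 5, then current += 2
  Yield 7, then current += 2
  Yield 9, then current += 2
  Yield 11, then current += 2
Therefore out = [3, 5, 7, 9, 11].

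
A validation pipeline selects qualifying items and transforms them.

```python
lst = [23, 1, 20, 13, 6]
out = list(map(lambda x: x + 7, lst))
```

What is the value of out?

Step 1: Apply lambda x: x + 7 to each element:
  23 -> 30
  1 -> 8
  20 -> 27
  13 -> 20
  6 -> 13
Therefore out = [30, 8, 27, 20, 13].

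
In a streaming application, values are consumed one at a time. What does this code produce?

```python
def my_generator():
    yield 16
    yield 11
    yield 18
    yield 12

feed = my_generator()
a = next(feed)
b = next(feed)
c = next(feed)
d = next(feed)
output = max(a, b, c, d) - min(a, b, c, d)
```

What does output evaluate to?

Step 1: Create generator and consume all values:
  a = next(feed) = 16
  b = next(feed) = 11
  c = next(feed) = 18
  d = next(feed) = 12
Step 2: max = 18, min = 11, output = 18 - 11 = 7.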